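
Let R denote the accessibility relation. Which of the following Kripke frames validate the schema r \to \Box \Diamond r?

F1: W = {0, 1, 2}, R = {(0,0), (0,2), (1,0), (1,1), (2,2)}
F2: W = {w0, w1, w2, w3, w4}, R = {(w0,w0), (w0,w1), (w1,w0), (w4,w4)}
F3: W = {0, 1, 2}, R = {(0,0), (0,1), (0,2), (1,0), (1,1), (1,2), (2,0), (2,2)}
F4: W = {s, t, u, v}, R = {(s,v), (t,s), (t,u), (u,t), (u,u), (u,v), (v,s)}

This is the axiom for symmetry; its first-order frame correspondent is \forall x \forall y (Rxy \to Ryx).
F1: fails — R10 but not R01.
F2: ✓.
F3: fails — R12 but not R21.
F4: fails — Ruv but not Rvu.
Valid on: F2.

F2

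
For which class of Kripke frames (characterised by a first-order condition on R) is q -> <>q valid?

Reflexivity

This is frame-equivalent to □q → q (substitute ¬q for q and contrapose).
Suppose □q→q is valid. At any x set V(q)={w : Rxw}. Then □q holds at x, so q holds at x, i.e. Rxx.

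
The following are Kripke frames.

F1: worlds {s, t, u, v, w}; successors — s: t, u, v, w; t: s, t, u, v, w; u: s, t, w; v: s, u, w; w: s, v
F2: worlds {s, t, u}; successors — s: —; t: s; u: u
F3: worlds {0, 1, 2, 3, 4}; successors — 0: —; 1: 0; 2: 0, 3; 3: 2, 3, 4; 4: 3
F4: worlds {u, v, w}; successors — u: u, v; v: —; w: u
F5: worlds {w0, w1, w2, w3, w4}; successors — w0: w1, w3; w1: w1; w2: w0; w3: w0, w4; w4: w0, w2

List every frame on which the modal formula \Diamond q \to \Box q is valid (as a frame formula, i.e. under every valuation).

F2

The schema corresponds to partial functionality: \forall x \forall y \forall z (Rxy \wedge Rxz \to y = z).
F1: fails — s sees both t and u.
F2: holds.
F3: fails — 2 sees both 0 and 3.
F4: fails — u sees both u and v.
F5: fails — w0 sees both w1 and w3.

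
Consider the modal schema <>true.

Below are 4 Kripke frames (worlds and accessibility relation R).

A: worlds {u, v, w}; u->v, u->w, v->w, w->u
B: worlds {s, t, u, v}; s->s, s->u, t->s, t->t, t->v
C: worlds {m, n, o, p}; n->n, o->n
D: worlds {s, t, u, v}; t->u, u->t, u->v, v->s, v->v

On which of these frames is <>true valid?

Frame correspondent (Sahlqvist): forall x exists y Rxy — i.e. seriality.
A: holds.
B: fails — world u has no successor.
C: fails — world m has no successor.
D: fails — world s has no successor.
Valid on: A.

A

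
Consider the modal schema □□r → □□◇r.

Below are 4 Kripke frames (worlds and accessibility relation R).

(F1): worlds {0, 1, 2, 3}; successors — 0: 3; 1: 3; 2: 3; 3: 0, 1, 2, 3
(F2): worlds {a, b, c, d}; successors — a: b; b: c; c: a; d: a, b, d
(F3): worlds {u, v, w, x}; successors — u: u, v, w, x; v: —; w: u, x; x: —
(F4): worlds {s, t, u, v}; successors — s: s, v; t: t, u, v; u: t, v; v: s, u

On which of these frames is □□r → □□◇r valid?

Frame correspondent (Sahlqvist): ∀x ∀z (xR²z → ∃w (xR²w ∧ zRw)) — i.e. a generalized confluence (Geach) condition.
(F1): ✓.
(F2): fails — aR²c but no w with aR²w and cRw.
(F3): fails — uR²v but no t with uR²t and vRt.
(F4): ✓.
Valid on: (F1), (F4).

(F1), (F4)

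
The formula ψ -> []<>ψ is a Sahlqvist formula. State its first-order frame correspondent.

symmetry

Suppose ψ→□◇ψ is valid. Take Rxy and set V(ψ)={x}. Then ψ at x, so □◇ψ at x, so ◇ψ at y, so some z with Ryz has ψ; z=x, i.e. Ryx.
Conversely, on a frame with symmetry the schema holds at every world under every valuation.
So the correspondent is symmetry.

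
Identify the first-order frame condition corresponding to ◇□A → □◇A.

Suppose ◇□A→□◇A is valid. Take Rxy, Rxz and set V(A)={w : Ryw}. Then □A at y so ◇□A at x, so □◇A at x, so ◇A at z, giving w with Rzw and Ryw.
Conversely, on a frame with convergence the schema holds at every world under every valuation.
So the correspondent is convergence.

convergence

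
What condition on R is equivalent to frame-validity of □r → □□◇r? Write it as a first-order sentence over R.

∀x ∀z (xR²z → ∃w (xRw ∧ zRw))

This is a Sahlqvist (Geach-type) schema ◇^0□^1r → □^2◇^1r.
Minimal-valuation argument: fix x; take any y with xR^0y and any z with xR^2z. Set V(r) to the set of worlds R-reachable from y in exactly 1 step. Then □^1r holds at y, so the antecedent holds at x; validity forces ◇^1r at z, giving a w with zR^1w and yR^1w.
First-order correspondent: ∀x ∀z (xR²z → ∃w (xRw ∧ zRw)).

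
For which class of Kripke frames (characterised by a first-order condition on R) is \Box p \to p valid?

Suppose □p→p is valid. At any x set V(p)={w : Rxw}. Then □p holds at x, so p holds at x, i.e. Rxx.
Conversely, on a frame with reflexivity the schema holds at every world under every valuation.
Frame condition: \forall x Rxx.

Reflexivity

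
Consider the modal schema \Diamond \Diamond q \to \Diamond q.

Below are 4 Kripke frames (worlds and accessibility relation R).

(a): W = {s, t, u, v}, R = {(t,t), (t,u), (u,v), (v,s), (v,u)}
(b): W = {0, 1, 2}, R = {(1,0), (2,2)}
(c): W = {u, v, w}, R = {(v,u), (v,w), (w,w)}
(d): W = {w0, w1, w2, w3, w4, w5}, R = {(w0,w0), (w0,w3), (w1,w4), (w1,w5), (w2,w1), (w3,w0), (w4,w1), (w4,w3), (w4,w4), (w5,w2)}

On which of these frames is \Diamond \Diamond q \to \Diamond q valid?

(b), (c)

The schema corresponds to transitivity: \forall x \forall y \forall z (Rxy \wedge Ryz \to Rxz).
(a): fails — Ruv and Rvu but not Ruu.
(b): holds.
(c): holds.
(d): fails — Rw1w5 and Rw5w2 but not Rw1w2.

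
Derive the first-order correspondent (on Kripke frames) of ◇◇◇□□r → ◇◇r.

∀x ∀y (xR³y → ∃w (yR²w ∧ xR²w))

This is a Sahlqvist (Geach-type) schema ◇^3□^2r → □^0◇^2r.
Minimal-valuation argument: fix x; take any y with xR^3y and any z with xR^0z. Set V(r) to the set of worlds R-reachable from y in exactly 2 steps. Then □^2r holds at y, so the antecedent holds at x; validity forces ◇^2r at z, giving a w with zR^2w and yR^2w.
First-order correspondent: ∀x ∀y (xR³y → ∃w (yR²w ∧ xR²w)).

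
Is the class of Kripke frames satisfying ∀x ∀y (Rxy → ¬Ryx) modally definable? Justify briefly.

No

If a class were modally definable it would be closed under surjective bounded morphisms (Goldblatt–Thomason).
The 5-cycle (worlds w0,w1,w2,w3,w4 with w0→w1→w2→w3→w4→w0) is asymmetric. Mapping every world to a single reflexive point • is a surjective bounded morphism, and the reflexive point is not asymmetric (R•• but asymmetry requires ¬R••).
So no modal formula (or set of formulas) defines exactly the asymmetric frames.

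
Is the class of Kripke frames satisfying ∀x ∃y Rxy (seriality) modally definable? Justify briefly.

This is a Sahlqvist condition; the D axiom □p → ◇p defines it.
Suppose □p→◇p is valid. At any x set V(p)=W. Then □p at x, so ◇p at x, so x has a successor.

Yes — defined by □p → ◇p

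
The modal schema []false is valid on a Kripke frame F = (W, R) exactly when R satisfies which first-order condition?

□⊥ is valid iff no world has any successor (otherwise □⊥ fails at any world with one).

Emptiness of R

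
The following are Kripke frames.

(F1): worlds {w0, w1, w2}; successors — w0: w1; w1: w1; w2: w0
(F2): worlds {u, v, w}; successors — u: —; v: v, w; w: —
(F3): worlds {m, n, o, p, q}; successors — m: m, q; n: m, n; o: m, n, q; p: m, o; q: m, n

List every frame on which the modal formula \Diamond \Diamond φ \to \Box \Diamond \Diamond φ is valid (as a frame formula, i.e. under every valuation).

(F1), (F3)

This is the axiom for a generalized confluence (Geach) condition; its first-order frame correspondent is \forall x \forall y \forall z ((x R^2 y \wedge xRz) \to \exists w (y = w \wedge z R^2 w)).
(F1): satisfies the condition.
(F2): fails — vR²v, vRw but no t with v=t and wR²t.
(F3): satisfies the condition.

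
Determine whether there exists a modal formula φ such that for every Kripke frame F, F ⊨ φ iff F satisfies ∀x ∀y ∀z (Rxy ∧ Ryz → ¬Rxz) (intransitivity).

Modal frame validity is preserved under surjective bounded morphisms.
The 5-cycle (worlds w0,w1,w2,w3,w4 with w0→w1→w2→w3→w4→w0) is intransitive. Mapping every world to a single reflexive point • is a surjective bounded morphism; the reflexive point is not intransitive (R••∧R•• but R••).
Hence intransitivity is not modally definable.

No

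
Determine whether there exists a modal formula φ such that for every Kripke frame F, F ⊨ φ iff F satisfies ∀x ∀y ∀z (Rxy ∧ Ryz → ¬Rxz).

No

If a class were modally definable it would be closed under surjective bounded morphisms (Goldblatt–Thomason).
The 3-cycle (worlds w0,w1,w2 with w0→w1→w2→w0) is intransitive. Mapping every world to a single reflexive point • is a surjective bounded morphism; the reflexive point is not intransitive (R••∧R•• but R••).
So no modal formula (or set of formulas) defines exactly the intransitive frames.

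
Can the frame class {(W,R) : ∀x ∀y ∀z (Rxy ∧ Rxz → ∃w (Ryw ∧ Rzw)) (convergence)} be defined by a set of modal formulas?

This is a Sahlqvist condition; the .2 axiom ◇□r → □◇r defines it.

Definable; ◇□r → □◇r defines it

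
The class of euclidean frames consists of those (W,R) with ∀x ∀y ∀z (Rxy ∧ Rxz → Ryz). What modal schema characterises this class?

◇p → □◇p

A defining formula is ◇p → □◇p (the 5 axiom).
Suppose ◇p→□◇p is valid. Take Rxy, Rxz and set V(p)={y}. Then ◇p at x, so □◇p at x, so ◇p at z, so some w with Rzw has p; w=y, i.e. Rzy. By symmetry of the argument, Ryz.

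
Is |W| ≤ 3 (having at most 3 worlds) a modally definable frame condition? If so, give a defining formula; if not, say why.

Any modally definable frame class is closed under disjoint unions.
Any modal formula valid on each of 4 disjoint one-world frames is valid on their disjoint union (validity is preserved under disjoint unions). Each one-world frame has |W|=1≤3, but the union has |W|=4.
So no modal formula (or set of formulas) defines exactly the |W|≤3 frames.

No — not modally definable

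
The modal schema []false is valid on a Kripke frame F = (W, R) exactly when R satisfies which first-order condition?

This schema is the Ver axiom.
It corresponds to emptiness of R: forall x forall y ~Rxy.

emptiness of R: forall x forall y ~Rxy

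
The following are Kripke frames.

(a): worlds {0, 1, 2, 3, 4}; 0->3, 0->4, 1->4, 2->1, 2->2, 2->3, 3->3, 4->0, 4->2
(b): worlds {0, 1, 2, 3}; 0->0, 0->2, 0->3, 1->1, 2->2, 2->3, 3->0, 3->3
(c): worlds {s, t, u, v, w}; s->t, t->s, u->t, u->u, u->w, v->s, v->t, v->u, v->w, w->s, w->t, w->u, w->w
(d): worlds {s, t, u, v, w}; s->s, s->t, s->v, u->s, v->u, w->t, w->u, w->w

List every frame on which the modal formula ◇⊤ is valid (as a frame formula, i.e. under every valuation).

Frame correspondent (Sahlqvist): ∀x ∃y Rxy — i.e. seriality.
(a): condition met.
(b): condition met.
(c): condition met.
(d): fails — world t has no successor.

(a), (b), (c)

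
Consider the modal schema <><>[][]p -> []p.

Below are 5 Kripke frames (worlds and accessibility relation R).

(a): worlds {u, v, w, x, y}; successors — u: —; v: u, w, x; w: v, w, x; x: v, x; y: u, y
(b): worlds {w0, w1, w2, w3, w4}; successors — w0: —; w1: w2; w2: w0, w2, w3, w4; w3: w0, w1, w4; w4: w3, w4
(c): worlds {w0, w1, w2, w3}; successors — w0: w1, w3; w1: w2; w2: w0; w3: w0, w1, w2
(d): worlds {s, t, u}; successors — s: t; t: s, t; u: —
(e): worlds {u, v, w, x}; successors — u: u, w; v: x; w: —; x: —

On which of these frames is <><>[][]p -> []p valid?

The schema corresponds to a generalized confluence (Geach) condition: forall x forall y forall z ((x R^2 y & xRz) -> exists w (y R^2 w & z = w)).
(a): fails — vR²v, vRu but no t with vR²t and u=t.
(b): fails — w1R²w0, w1Rw2 but no w with w0R²w and w2=w.
(c): fails — w0R²w0, w0Rw3 but no w with w0R²w and w3=w.
(d): holds.
(e): fails — uR²w, uRu but no t with wR²t and u=t.

(d)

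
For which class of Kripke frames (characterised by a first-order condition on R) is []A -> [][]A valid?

Suppose □A→□□A is valid. Take Rxy, Ryz and set V(A)={w : Rxw}. Then □A at x, so □□A at x, so □A at y, so A at z, i.e. Rxz.

transitivity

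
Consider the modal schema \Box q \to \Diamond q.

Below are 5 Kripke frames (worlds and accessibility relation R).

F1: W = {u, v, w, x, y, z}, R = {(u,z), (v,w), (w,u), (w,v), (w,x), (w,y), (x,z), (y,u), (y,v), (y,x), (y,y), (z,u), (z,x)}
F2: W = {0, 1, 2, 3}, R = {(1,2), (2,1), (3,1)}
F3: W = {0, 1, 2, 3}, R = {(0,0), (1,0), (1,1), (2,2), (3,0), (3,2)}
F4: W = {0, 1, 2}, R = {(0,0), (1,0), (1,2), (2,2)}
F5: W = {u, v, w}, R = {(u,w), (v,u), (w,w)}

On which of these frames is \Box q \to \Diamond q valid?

F1, F3, F4, F5

This is the axiom for seriality; its first-order frame correspondent is \forall x \exists y Rxy.
F1: holds.
F2: fails — world 0 has no successor.
F3: holds.
F4: holds.
F5: holds.
Valid on: F1, F3, F4, F5.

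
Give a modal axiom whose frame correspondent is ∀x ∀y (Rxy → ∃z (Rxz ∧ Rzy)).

A defining formula is □□p → □p (the C4 axiom).
Suppose □□p→□p is valid. Take Rxy and set V(p)={w : xR²w}. Then □□p at x, so □p at x, so p at y, i.e. ∃z(Rxz∧Rzy).

□□p → □p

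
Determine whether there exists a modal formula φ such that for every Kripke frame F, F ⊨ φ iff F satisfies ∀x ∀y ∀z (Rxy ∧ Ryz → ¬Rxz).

Not definable by any modal formula

If a class were modally definable it would be closed under surjective bounded morphisms (Goldblatt–Thomason).
The 5-cycle (worlds 0,1,2,3,4 with 0→1→2→3→4→0) is intransitive. Mapping every world to a single reflexive point • is a surjective bounded morphism; the reflexive point is not intransitive (R••∧R•• but R••).
So no modal formula (or set of formulas) defines exactly the intransitive frames.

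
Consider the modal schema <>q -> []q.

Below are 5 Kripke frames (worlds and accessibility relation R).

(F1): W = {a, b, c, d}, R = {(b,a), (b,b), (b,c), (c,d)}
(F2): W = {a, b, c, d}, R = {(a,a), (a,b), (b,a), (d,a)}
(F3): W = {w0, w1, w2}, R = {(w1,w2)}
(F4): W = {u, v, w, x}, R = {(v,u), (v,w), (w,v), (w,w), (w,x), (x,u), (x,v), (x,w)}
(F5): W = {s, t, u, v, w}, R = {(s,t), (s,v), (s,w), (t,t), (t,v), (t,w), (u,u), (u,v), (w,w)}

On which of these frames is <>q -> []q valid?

(F3)

The schema corresponds to partial functionality: forall x forall y forall z (Rxy & Rxz -> y = z).
(F1): fails — b sees both a and b.
(F2): fails — a sees both a and b.
(F3): condition met.
(F4): fails — v sees both u and w.
(F5): fails — s sees both t and v.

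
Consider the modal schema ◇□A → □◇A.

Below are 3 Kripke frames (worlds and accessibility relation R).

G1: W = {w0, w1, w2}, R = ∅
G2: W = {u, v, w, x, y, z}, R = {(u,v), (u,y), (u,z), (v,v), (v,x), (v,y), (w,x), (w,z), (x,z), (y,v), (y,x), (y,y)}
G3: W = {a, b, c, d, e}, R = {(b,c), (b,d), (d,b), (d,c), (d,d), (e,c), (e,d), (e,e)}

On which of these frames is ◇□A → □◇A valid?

The schema corresponds to convergence: ∀x ∀y ∀z (Rxy ∧ Rxz → ∃w (Ryw ∧ Rzw)).
G1: condition met.
G2: fails — Ruv and Ruz but v and z have no common successor.
G3: fails — Rbc and Rbc but c and c have no common successor.
Valid on: G1.

G1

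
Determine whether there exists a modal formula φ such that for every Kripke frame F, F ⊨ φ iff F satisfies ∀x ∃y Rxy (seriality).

Yes — defined by □q → ◇q

Yes: it is seriality, defined by the D schema □q → ◇q.
Suppose □q→◇q is valid. At any x set V(q)=W. Then □q at x, so ◇q at x, so x has a successor.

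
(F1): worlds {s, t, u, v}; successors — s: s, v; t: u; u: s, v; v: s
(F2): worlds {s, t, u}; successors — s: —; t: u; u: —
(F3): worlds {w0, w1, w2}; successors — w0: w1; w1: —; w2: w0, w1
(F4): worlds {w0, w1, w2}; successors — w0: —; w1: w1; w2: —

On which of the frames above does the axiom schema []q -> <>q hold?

(F1)

Frame correspondent (Sahlqvist): forall x exists y Rxy — i.e. seriality.
(F1): satisfies the condition.
(F2): fails — world s has no successor.
(F3): fails — world w1 has no successor.
(F4): fails — world w0 has no successor.
Valid on: (F1).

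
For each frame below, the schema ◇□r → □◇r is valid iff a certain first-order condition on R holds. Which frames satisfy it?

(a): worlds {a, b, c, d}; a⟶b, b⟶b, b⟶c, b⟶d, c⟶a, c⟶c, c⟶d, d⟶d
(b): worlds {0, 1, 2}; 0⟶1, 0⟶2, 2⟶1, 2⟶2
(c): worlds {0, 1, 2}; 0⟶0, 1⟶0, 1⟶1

Frame correspondent (Sahlqvist): ∀x ∀y ∀z (Rxy ∧ Rxz → ∃w (Ryw ∧ Rzw)) — i.e. convergence.
(a): fails — Rcc and Rca but c and a have no common successor.
(b): fails — R01 and R01 but 1 and 1 have no common successor.
(c): satisfies the condition.
Valid on: (c).

(c)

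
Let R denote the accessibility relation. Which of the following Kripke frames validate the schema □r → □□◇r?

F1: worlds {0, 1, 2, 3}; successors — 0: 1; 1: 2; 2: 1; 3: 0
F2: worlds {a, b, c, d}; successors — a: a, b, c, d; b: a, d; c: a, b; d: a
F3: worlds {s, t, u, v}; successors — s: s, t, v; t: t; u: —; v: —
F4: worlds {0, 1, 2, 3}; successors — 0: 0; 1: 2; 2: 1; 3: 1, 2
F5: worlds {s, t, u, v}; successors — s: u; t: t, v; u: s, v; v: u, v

F2, F4, F5

This is the axiom for a generalized confluence (Geach) condition; its first-order frame correspondent is ∀x ∀z (xR²z → ∃w (xRw ∧ zRw)).
F1: fails — 3R²1 but no w with 3Rw and 1Rw.
F2: satisfies the condition.
F3: fails — sR²v but no w with sRw and vRw.
F4: satisfies the condition.
F5: satisfies the condition.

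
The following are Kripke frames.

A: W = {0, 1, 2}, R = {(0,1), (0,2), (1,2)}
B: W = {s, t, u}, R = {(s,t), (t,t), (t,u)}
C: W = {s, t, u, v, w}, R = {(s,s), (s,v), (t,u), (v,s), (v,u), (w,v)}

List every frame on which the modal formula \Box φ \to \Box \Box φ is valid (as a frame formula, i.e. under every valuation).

Frame correspondent (Sahlqvist): \forall x \forall y \forall z (Rxy \wedge Ryz \to Rxz) — i.e. transitivity.
A: condition met.
B: fails — Rst and Rtu but not Rsu.
C: fails — Rvs and Rsv but not Rvv.

A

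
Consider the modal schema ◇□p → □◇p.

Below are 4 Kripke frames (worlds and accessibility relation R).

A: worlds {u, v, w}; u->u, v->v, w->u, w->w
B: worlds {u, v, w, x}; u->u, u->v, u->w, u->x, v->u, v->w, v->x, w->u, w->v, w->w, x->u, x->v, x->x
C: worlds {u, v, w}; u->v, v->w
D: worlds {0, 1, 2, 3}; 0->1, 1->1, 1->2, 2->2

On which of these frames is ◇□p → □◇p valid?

A, B, D

This is the axiom for convergence; its first-order frame correspondent is ∀x ∀y ∀z (Rxy ∧ Rxz → ∃w (Ryw ∧ Rzw)).
A: satisfies the condition.
B: satisfies the condition.
C: fails — Rvw and Rvw but w and w have no common successor.
D: satisfies the condition.
Valid on: A, B, D.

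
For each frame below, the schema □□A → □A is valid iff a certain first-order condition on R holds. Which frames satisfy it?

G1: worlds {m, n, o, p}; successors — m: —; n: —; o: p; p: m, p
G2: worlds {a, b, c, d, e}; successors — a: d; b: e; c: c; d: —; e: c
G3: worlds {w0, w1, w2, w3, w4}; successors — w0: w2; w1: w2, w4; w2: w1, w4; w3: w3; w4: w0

Frame correspondent (Sahlqvist): ∀x ∀y (Rxy → ∃z (Rxz ∧ Rzy)) — i.e. density.
G1: holds.
G2: fails — Rad but no z with Raz and Rzd.
G3: fails — Rw1w2 but no z with Rw1z and Rzw2.
Valid on: G1.

G1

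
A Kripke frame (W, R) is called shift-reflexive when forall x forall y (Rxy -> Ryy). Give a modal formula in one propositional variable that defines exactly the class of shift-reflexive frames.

□(□p → p)

A defining formula is □(□p → p) (the T□ axiom).
Suppose □(□p→p) is valid. Take Rxy and set V(p)={w : Ryw}. Then at y, □p holds; since □(□p→p) at x, □p→p at y, so p at y, i.e. Ryy.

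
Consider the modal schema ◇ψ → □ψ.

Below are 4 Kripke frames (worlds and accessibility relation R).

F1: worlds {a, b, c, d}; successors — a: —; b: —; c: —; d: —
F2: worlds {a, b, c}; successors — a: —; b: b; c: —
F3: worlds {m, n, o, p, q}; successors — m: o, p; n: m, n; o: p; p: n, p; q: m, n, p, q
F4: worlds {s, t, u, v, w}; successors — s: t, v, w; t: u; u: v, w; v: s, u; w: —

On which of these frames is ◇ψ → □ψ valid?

F1, F2

This is the axiom for partial functionality; its first-order frame correspondent is ∀x ∀y ∀z (Rxy ∧ Rxz → y = z).
F1: condition met.
F2: condition met.
F3: fails — m sees both o and p.
F4: fails — s sees both t and v.
Valid on: F1, F2.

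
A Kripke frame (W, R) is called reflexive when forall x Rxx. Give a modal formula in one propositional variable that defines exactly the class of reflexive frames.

□q → q

A defining formula is □q → q (the T axiom).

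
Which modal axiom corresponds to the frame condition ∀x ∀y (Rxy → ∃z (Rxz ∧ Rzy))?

□□q → □q

The condition is density. The C4 schema □□q → □q defines it.
Suppose □□q→□q is valid. Take Rxy and set V(q)={w : xR²w}. Then □□q at x, so □q at x, so q at y, i.e. ∃z(Rxz∧Rzy).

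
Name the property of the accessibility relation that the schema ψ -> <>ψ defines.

reflexivity

Replacing ψ by ¬ψ and contraposing gives the equivalent schema □ψ → ψ.
Suppose □ψ→ψ is valid. At any x set V(ψ)={w : Rxw}. Then □ψ holds at x, so ψ holds at x, i.e. Rxx.
Conversely, on a frame with reflexivity the schema holds at every world under every valuation.
Frame condition: forall x Rxx.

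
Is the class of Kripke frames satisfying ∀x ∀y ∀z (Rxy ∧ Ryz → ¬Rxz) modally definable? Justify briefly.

If a class were modally definable it would be closed under surjective bounded morphisms (Goldblatt–Thomason).
The 5-cycle (worlds s,t,u,v,w with s→t→u→v→w→s) is intransitive. Mapping every world to a single reflexive point • is a surjective bounded morphism; the reflexive point is not intransitive (R••∧R•• but R••).
So the class is not modally definable.

No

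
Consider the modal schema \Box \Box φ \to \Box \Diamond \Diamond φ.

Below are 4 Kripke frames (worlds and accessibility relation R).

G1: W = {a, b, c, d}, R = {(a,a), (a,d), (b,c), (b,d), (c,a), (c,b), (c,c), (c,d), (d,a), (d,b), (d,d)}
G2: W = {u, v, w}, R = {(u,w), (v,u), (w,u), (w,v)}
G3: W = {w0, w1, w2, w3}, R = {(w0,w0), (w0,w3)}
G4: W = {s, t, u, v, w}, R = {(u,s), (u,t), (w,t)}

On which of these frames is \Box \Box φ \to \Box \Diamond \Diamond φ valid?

This is the axiom for a generalized confluence (Geach) condition; its first-order frame correspondent is \forall x \forall z (xRz \to \exists w (x R^2 w \wedge z R^2 w)).
G1: ✓.
G2: fails — vRu but no t with vR²t and uR²t.
G3: fails — w0Rw3 but no w with w0R²w and w3R²w.
G4: fails — uRs but no w* with uR²w* and sR²w*.

G1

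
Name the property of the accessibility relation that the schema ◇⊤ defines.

Seriality

◇⊤ holds at w iff w has a successor, so frame-validity of ◇⊤ is exactly seriality. Equivalently via □p → ◇p:
Suppose □p→◇p is valid. At any x set V(p)=W. Then □p at x, so ◇p at x, so x has a successor.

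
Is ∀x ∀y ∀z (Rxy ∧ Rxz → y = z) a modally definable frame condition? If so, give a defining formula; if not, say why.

This is a Sahlqvist condition; the CD axiom ◇r → □r defines it.
Suppose ◇r→□r is valid. Take Rxy, Rxz and set V(r)={y}. Then ◇r at x, so □r at x, so r at z, i.e. z=y.

Definable; ◇r → □r defines it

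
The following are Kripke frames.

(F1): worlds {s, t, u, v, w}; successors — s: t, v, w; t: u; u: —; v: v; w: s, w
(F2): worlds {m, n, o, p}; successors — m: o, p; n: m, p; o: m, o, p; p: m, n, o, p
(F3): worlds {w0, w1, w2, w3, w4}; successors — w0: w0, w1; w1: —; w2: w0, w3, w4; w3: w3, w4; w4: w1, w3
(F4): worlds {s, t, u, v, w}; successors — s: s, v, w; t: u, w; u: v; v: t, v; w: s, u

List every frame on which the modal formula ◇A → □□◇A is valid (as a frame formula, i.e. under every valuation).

This is the axiom for a generalized confluence (Geach) condition; its first-order frame correspondent is ∀x ∀y ∀z ((xRy ∧ xR²z) → ∃w (y = w ∧ zRw)).
(F1): fails — sRt, sR²u but no w* with t=w* and uRw*.
(F2): fails — mRo, mR²n but no w with o=w and nRw.
(F3): fails — w0Rw0, w0R²w1 but no w with w0=w and w1Rw.
(F4): fails — sRs, sR²t but no w* with s=w* and tRw*.

none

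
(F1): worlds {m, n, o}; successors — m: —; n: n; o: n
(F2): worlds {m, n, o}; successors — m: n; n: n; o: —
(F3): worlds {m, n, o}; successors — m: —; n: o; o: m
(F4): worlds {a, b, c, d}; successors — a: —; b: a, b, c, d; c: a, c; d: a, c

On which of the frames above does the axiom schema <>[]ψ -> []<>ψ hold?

Frame correspondent (Sahlqvist): forall x forall y forall z (Rxy & Rxz -> exists w (Ryw & Rzw)) — i.e. convergence.
(F1): holds.
(F2): holds.
(F3): fails — Rom and Rom but m and m have no common successor.
(F4): fails — Rbc and Rba but c and a have no common successor.

(F1), (F2)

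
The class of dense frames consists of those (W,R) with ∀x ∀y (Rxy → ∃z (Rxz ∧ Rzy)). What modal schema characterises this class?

□□p → □p

A defining formula is □□p → □p (the C4 axiom).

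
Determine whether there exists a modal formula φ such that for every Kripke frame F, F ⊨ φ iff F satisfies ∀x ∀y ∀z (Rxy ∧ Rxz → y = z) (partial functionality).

This is a Sahlqvist condition; the CD axiom ◇r → □r defines it.
Suppose ◇r→□r is valid. Take Rxy, Rxz and set V(r)={y}. Then ◇r at x, so □r at x, so r at z, i.e. z=y.

Definable; ◇r → □r defines it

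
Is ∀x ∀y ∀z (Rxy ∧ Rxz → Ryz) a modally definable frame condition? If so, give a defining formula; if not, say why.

Yes, by ◇r → □◇r

Yes: it is the Euclidean property, defined by the 5 schema ◇r → □◇r.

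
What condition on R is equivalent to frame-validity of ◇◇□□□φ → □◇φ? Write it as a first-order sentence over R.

This is a Sahlqvist (Geach-type) schema ◇^2□^3φ → □^1◇^1φ.
Minimal-valuation argument: fix x; take any y with xR^2y and any z with xR^1z. Set V(φ) to the set of worlds R-reachable from y in exactly 3 steps. Then □^3φ holds at y, so the antecedent holds at x; validity forces ◇^1φ at z, giving a w with zR^1w and yR^3w.
First-order correspondent: ∀x ∀y ∀z ((xR²y ∧ xRz) → ∃w (yR³w ∧ zRw)).

∀x ∀y ∀z ((xR²y ∧ xRz) → ∃w (yR³w ∧ zRw))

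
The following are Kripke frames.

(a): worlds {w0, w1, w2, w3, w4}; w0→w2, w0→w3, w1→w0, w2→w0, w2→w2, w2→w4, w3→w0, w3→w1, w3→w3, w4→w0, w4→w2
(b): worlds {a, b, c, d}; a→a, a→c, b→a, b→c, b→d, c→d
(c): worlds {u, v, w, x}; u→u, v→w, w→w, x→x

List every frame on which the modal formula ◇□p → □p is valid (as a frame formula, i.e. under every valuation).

(c)

Frame correspondent (Sahlqvist): ∀x ∀y ∀z ((xRy ∧ xRz) → ∃w (yRw ∧ z = w)) — i.e. a generalized confluence (Geach) condition.
(a): fails — w0Rw2, w0Rw3 but no w with w2Rw and w3=w.
(b): fails — aRc, aRa but no w with cRw and a=w.
(c): condition met.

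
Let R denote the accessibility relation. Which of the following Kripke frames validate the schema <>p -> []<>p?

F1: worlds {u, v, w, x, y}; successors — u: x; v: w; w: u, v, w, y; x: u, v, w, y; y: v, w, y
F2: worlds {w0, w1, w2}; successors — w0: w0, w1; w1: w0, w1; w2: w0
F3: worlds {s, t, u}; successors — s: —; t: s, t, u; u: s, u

Frame correspondent (Sahlqvist): forall x forall y forall z (Rxy & Rxz -> Ryz) — i.e. the Euclidean property.
F1: fails — Rux and Rux but not Rxx.
F2: satisfies the condition.
F3: fails — Rts and Rts but not Rss.
Valid on: F2.

F2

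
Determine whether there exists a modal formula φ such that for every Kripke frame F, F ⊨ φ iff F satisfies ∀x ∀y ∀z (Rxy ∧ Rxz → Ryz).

Definable; ◇r → □◇r defines it

This is a Sahlqvist condition; the 5 axiom ◇r → □◇r defines it.
Suppose ◇r→□◇r is valid. Take Rxy, Rxz and set V(r)={y}. Then ◇r at x, so □◇r at x, so ◇r at z, so some w with Rzw has r; w=y, i.e. Rzy. By symmetry of the argument, Ryz.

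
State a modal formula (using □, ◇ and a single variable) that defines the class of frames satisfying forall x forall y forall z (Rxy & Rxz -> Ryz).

This is the Euclidean property; the standard corresponding axiom is 5: ◇r → □◇r.
Suppose ◇r→□◇r is valid. Take Rxy, Rxz and set V(r)={y}. Then ◇r at x, so □◇r at x, so ◇r at z, so some w with Rzw has r; w=y, i.e. Rzy. By symmetry of the argument, Ryz.

◇r → □◇r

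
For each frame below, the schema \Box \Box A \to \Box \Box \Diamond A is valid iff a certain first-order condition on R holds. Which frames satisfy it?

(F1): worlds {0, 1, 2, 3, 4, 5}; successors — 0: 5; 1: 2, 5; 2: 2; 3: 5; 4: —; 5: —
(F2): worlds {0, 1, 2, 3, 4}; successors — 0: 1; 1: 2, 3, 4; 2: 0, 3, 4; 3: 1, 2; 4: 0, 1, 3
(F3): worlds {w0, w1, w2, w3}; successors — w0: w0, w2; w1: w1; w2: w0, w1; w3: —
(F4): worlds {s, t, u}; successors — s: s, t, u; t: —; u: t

Frame correspondent (Sahlqvist): \forall x \forall z (x R^2 z \to \exists w (x R^2 w \wedge zRw)) — i.e. a generalized confluence (Geach) condition.
(F1): condition met.
(F2): fails — 3R²0 but no w with 3R²w and 0Rw.
(F3): condition met.
(F4): fails — sR²t but no w with sR²w and tRw.
Valid on: (F1), (F3).

(F1), (F3)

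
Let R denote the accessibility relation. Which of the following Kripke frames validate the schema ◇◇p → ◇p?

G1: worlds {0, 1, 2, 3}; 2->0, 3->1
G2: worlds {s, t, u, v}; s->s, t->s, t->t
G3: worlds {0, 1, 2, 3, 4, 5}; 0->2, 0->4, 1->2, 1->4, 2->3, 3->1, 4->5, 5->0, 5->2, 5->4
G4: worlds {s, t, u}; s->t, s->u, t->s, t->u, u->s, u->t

Frame correspondent (Sahlqvist): ∀x ∀y ∀z (Rxy ∧ Ryz → Rxz) — i.e. transitivity.
G1: holds.
G2: holds.
G3: fails — R02 and R23 but not R03.
G4: fails — Rut and Rtu but not Ruu.

G1, G2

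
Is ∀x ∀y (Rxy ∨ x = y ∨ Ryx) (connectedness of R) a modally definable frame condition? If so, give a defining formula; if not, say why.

No — not modally definable

Any modally definable frame class is closed under disjoint unions.
Take 2 disjoint single-world reflexive frames: each is trivially connected, but their disjoint union has 2 worlds with no edge between distinct components, so it is not connected.
So no modal formula (or set of formulas) defines exactly the connected frames.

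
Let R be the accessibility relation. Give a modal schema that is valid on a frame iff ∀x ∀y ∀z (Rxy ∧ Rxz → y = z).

A defining formula is ◇s → □s (the CD axiom).
Suppose ◇s→□s is valid. Take Rxy, Rxz and set V(s)={y}. Then ◇s at x, so □s at x, so s at z, i.e. z=y.

◇s → □s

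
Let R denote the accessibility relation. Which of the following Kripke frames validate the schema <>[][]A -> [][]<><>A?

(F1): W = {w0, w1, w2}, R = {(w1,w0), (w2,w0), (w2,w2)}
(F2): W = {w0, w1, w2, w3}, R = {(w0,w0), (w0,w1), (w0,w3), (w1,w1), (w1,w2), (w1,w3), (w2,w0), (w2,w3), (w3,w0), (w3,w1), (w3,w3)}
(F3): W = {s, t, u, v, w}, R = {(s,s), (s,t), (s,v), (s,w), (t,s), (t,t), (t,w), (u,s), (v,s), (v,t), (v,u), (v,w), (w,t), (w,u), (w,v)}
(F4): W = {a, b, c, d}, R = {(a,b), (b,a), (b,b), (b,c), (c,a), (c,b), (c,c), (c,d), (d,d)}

(F2), (F3)

Frame correspondent (Sahlqvist): forall x forall y forall z ((xRy & x R^2 z) -> exists w (y R^2 w & z R^2 w)) — i.e. a generalized confluence (Geach) condition.
(F1): fails — w2Rw0, w2R²w0 but no w with w0R²w and w0R²w.
(F2): ✓.
(F3): ✓.
(F4): fails — bRa, bR²d but no w with aR²w and dR²w.
Valid on: (F2), (F3).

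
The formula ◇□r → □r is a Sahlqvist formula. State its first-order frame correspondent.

This schema is equivalent to the 5 axiom ◇r → □◇r.
It corresponds to the Euclidean property: ∀x ∀y ∀z (Rxy ∧ Rxz → Ryz).

the Euclidean property: ∀x ∀y ∀z (Rxy ∧ Rxz → Ryz)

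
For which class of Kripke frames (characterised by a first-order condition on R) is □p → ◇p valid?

This schema is the D axiom.
It corresponds to seriality: ∀x ∃y Rxy.

seriality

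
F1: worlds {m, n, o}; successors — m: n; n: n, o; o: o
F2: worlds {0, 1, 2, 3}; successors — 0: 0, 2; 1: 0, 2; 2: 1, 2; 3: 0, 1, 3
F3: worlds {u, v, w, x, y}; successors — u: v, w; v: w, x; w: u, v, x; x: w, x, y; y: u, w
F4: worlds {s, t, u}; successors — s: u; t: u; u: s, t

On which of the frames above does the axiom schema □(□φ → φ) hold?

The schema corresponds to shift-reflexivity: ∀x ∀y (Rxy → Ryy).
F1: satisfies the condition.
F2: fails — R31 but not R11.
F3: fails — Ruv but not Rvv.
F4: fails — Rsu but not Ruu.

F1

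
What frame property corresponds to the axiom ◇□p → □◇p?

Suppose ◇□p→□◇p is valid. Take Rxy, Rxz and set V(p)={w : Ryw}. Then □p at y so ◇□p at x, so □◇p at x, so ◇p at z, giving w with Rzw and Ryw.

convergence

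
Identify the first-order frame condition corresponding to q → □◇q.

Suppose q→□◇q is valid. Take Rxy and set V(q)={x}. Then q at x, so □◇q at x, so ◇q at y, so some z with Ryz has q; z=x, i.e. Ryx.

Symmetry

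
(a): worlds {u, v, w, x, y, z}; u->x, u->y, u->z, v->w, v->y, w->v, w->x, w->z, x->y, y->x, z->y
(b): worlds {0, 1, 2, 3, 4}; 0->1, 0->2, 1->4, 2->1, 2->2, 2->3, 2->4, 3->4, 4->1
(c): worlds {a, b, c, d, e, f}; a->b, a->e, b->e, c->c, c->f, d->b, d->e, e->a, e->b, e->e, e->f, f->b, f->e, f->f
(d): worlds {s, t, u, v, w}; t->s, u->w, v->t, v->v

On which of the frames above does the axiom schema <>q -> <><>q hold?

Frame correspondent (Sahlqvist): forall x forall y (xRy -> exists w (y = w & x R^2 w)) — i.e. a generalized confluence (Geach) condition.
(a): fails — uRz but no t with z=t and uR²t.
(b): fails — 1R4 but no w with 4=w and 1R²w.
(c): satisfies the condition.
(d): fails — tRs but no w* with s=w* and tR²w*.

(c)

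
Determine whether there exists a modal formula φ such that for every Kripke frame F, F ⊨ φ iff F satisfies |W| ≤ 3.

Not definable by any modal formula

Any modally definable frame class is closed under disjoint unions.
Any modal formula valid on each of 4 disjoint one-world frames is valid on their disjoint union (validity is preserved under disjoint unions). Each one-world frame has |W|=1≤3, but the union has |W|=4.
So no modal formula (or set of formulas) defines exactly the |W|≤3 frames.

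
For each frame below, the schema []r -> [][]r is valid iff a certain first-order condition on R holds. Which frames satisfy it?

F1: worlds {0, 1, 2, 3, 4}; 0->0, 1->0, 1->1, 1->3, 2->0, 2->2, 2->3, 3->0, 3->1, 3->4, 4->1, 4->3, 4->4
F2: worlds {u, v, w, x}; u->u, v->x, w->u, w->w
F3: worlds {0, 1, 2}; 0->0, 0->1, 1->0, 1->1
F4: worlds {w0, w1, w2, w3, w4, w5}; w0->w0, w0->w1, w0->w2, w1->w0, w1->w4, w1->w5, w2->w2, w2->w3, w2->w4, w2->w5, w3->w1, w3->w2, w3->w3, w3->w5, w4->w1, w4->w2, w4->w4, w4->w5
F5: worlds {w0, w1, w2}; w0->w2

This is the axiom for transitivity; its first-order frame correspondent is forall x forall y forall z (Rxy & Ryz -> Rxz).
F1: fails — R34 and R43 but not R33.
F2: condition met.
F3: condition met.
F4: fails — Rw1w0 and Rw0w1 but not Rw1w1.
F5: condition met.
Valid on: F2, F3, F5.

F2, F3, F5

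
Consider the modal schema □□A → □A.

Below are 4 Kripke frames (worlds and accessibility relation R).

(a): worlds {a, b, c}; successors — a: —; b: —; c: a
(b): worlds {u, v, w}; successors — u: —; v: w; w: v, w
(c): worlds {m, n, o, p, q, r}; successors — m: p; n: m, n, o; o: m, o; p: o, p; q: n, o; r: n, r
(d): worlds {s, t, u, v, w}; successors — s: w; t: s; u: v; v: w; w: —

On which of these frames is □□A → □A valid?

(b), (c)

This is the axiom for density; its first-order frame correspondent is ∀x ∀y (Rxy → ∃z (Rxz ∧ Rzy)).
(a): fails — Rca but no z with Rcz and Rza.
(b): satisfies the condition.
(c): satisfies the condition.
(d): fails — Ruv but no z with Ruz and Rzv.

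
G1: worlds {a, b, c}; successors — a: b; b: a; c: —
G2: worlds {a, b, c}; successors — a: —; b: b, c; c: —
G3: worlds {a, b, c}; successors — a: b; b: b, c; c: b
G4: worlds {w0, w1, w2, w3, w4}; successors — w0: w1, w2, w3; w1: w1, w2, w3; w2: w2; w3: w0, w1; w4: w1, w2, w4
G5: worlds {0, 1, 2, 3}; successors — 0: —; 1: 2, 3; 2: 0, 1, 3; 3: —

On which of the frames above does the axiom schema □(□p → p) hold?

Frame correspondent (Sahlqvist): ∀x ∀y (Rxy → Ryy) — i.e. shift-reflexivity.
G1: fails — Rab but not Rbb.
G2: fails — Rbc but not Rcc.
G3: fails — Rbc but not Rcc.
G4: fails — Rw1w3 but not Rw3w3.
G5: fails — R12 but not R22.
Valid on no frame.

none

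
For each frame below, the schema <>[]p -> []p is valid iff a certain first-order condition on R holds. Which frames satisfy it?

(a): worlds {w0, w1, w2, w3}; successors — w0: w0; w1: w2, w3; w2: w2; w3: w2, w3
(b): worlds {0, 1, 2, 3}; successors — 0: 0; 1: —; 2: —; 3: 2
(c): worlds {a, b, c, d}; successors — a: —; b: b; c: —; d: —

(c)

This is the axiom for a generalized confluence (Geach) condition; its first-order frame correspondent is forall x forall y forall z ((xRy & xRz) -> exists w (yRw & z = w)).
(a): fails — w1Rw2, w1Rw3 but no w with w2Rw and w3=w.
(b): fails — 3R2, 3R2 but no w with 2Rw and 2=w.
(c): holds.
Valid on: (c).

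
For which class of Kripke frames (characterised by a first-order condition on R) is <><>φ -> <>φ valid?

This is frame-equivalent to □φ → □□φ (substitute ¬φ for φ and contrapose).
Suppose □φ→□□φ is valid. Take Rxy, Ryz and set V(φ)={w : Rxw}. Then □φ at x, so □□φ at x, so □φ at y, so φ at z, i.e. Rxz.
Conversely, on a frame with transitivity the schema holds at every world under every valuation.
Frame condition: forall x forall y forall z (Rxy & Ryz -> Rxz).

Transitivity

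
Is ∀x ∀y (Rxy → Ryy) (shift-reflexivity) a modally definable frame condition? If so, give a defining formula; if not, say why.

The condition is shift-reflexivity. A defining modal formula is □(□q → q).

Yes, by □(□q → q)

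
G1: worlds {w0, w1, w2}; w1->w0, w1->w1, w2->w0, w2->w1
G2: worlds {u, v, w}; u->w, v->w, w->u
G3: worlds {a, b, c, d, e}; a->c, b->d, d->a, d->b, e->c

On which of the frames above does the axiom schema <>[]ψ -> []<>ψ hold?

G2

The schema corresponds to convergence: forall x forall y forall z (Rxy & Rxz -> exists w (Ryw & Rzw)).
G1: fails — Rw1w1 and Rw1w0 but w1 and w0 have no common successor.
G2: condition met.
G3: fails — Rac and Rac but c and c have no common successor.
Valid on: G2.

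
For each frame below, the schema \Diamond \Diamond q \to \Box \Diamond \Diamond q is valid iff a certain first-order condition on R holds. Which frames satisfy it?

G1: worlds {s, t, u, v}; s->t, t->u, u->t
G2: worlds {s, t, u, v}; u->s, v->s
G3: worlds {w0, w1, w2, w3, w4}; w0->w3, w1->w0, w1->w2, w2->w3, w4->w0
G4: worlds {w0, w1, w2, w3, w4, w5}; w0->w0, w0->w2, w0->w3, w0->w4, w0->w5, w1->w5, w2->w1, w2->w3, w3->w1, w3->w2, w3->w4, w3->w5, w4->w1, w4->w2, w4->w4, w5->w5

G2

The schema corresponds to a generalized confluence (Geach) condition: \forall x \forall y \forall z ((x R^2 y \wedge xRz) \to \exists w (y = w \wedge z R^2 w)).
G1: fails — sR²u, sRt but no w with u=w and tR²w.
G2: condition met.
G3: fails — w1R²w3, w1Rw0 but no w with w3=w and w0R²w.
G4: fails — w0R²w0, w0Rw2 but no w with w0=w and w2R²w.
Valid on: G2.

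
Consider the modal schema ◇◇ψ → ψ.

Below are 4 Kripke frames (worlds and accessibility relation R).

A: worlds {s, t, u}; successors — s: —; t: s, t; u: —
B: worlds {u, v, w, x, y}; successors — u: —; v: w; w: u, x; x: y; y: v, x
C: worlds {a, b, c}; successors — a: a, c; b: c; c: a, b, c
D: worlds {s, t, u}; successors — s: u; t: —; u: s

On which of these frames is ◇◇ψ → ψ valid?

The schema corresponds to a generalized confluence (Geach) condition: ∀x ∀y (xR²y → ∃w (y = w ∧ x = w)).
A: fails — tR²s but s ≠ t.
B: fails — vR²u but u ≠ v.
C: fails — aR²b but b ≠ a.
D: ✓.
Valid on: D.

D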